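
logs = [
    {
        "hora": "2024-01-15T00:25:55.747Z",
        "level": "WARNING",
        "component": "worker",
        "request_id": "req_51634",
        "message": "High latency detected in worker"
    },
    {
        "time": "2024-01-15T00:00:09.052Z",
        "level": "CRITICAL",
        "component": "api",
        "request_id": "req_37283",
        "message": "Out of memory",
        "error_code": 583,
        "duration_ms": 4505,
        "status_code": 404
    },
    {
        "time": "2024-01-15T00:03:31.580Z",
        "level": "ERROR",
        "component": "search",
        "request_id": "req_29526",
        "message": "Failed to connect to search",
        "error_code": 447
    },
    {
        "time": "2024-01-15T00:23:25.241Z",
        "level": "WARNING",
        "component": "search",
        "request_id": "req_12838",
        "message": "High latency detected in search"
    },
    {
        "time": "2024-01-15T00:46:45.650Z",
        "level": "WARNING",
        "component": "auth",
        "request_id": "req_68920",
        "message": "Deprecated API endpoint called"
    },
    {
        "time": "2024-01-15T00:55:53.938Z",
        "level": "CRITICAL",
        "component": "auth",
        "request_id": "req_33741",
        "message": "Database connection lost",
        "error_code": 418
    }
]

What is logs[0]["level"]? "WARNING"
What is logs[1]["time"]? "2024-01-15T00:00:09.052Z"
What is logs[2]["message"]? "Failed to connect to search"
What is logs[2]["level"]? "ERROR"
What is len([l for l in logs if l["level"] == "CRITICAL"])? 2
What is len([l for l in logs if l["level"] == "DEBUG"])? 0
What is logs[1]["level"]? "CRITICAL"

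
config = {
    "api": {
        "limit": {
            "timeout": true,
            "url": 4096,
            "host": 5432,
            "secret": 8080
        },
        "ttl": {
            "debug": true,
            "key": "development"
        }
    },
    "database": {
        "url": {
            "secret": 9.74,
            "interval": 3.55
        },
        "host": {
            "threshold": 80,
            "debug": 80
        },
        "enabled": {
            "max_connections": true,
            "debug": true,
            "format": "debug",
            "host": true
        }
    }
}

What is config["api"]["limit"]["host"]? 5432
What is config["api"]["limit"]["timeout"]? True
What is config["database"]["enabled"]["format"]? "debug"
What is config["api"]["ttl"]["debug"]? True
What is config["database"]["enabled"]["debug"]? True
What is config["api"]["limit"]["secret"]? 8080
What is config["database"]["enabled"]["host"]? True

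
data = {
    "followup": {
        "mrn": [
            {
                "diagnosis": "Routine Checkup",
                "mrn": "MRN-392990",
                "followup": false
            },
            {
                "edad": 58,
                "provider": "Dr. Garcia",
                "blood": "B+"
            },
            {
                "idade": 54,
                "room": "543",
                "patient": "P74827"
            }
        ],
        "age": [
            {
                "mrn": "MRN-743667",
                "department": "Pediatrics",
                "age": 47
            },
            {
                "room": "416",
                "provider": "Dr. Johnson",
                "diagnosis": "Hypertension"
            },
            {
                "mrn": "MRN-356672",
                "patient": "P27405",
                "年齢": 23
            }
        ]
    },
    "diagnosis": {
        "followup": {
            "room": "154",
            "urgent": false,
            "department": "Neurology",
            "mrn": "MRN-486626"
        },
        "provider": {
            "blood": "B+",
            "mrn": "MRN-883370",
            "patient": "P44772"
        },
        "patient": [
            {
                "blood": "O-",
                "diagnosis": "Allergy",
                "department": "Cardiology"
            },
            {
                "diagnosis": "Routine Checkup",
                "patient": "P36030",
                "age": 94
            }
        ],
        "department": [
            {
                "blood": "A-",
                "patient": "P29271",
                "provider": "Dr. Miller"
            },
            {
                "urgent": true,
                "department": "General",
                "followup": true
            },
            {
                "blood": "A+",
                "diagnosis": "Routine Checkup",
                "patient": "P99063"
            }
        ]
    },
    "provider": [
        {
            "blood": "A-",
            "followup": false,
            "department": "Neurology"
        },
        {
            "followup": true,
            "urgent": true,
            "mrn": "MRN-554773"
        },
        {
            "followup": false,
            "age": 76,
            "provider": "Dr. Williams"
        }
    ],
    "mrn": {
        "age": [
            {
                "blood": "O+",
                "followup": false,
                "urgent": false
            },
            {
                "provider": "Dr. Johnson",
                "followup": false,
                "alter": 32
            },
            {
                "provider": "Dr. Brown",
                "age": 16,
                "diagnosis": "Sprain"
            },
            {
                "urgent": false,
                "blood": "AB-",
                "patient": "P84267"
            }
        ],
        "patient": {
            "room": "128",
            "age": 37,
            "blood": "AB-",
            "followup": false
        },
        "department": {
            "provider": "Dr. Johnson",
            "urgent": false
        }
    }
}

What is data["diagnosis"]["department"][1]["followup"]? True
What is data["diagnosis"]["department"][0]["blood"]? "A-"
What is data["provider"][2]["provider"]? "Dr. Williams"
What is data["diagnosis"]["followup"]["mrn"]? "MRN-486626"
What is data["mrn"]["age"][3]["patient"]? "P84267"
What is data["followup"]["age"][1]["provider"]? "Dr. Johnson"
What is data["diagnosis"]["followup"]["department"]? "Neurology"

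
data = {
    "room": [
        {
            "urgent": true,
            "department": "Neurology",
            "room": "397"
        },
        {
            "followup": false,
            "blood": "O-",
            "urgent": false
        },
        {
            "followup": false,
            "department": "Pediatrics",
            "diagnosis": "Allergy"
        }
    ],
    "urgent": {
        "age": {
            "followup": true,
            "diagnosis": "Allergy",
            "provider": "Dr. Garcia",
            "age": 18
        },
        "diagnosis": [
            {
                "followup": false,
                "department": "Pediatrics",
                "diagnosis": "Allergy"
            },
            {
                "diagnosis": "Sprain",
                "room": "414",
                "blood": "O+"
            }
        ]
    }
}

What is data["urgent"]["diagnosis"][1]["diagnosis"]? "Sprain"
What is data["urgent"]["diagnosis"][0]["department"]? "Pediatrics"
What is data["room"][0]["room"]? "397"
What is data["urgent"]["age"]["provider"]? "Dr. Garcia"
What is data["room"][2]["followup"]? False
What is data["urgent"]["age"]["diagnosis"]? "Allergy"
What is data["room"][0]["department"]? "Neurology"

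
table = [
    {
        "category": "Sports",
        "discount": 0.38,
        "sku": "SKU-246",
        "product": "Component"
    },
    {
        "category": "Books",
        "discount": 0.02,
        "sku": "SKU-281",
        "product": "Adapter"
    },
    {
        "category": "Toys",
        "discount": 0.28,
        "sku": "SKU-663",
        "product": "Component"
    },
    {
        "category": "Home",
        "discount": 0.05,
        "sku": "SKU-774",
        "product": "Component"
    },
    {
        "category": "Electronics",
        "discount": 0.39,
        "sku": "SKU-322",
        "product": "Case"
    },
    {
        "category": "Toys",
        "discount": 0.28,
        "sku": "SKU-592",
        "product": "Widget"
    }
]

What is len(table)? 6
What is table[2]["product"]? "Component"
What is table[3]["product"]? "Component"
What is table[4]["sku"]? "SKU-322"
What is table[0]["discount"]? 0.38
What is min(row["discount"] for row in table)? 0.02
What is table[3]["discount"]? 0.05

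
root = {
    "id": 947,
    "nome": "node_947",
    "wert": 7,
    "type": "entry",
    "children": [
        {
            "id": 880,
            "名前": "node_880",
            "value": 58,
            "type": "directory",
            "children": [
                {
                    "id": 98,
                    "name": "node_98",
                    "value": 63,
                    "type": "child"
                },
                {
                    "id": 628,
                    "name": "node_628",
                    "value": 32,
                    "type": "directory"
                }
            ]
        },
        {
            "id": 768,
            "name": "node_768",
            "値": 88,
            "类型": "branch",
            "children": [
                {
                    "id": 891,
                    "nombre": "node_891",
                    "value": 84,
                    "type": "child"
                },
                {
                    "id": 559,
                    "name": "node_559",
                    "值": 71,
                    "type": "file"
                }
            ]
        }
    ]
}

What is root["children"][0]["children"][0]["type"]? "child"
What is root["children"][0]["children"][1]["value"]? 32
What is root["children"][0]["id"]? 880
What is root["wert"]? 7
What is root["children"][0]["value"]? 58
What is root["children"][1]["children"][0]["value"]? 84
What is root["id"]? 947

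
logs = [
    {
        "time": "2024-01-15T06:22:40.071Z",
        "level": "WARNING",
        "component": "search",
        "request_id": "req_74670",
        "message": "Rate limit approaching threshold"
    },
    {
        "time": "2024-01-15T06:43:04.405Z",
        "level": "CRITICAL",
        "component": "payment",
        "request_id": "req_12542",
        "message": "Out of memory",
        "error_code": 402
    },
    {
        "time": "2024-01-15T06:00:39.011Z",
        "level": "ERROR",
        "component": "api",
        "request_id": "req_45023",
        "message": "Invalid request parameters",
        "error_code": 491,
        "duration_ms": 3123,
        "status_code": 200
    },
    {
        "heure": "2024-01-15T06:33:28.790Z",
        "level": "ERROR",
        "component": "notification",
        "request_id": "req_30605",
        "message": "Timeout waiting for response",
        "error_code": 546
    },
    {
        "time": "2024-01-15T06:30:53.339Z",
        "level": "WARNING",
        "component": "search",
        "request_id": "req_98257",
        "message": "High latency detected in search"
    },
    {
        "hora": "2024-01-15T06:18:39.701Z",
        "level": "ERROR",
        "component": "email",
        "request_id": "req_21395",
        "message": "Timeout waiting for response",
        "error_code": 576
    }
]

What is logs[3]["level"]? "ERROR"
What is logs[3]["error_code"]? 546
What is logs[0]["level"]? "WARNING"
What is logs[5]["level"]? "ERROR"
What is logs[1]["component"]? "payment"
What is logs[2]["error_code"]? 491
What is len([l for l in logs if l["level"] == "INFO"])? 0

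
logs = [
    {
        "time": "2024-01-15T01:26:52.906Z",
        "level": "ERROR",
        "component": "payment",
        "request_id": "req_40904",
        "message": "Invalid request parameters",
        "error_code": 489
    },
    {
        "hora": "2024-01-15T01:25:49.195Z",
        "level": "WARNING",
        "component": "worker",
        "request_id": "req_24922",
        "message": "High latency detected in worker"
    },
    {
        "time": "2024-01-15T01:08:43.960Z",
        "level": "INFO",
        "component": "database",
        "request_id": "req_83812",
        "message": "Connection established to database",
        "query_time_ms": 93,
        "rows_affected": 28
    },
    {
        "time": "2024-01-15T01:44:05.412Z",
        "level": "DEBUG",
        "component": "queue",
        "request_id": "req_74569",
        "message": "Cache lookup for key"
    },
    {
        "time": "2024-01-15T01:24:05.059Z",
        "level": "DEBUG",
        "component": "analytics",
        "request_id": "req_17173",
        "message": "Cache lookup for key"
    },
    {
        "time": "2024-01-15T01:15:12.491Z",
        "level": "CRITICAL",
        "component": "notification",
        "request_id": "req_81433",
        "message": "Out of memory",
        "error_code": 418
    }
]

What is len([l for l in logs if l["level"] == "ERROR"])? 1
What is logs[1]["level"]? "WARNING"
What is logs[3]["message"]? "Cache lookup for key"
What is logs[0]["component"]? "payment"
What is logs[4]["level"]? "DEBUG"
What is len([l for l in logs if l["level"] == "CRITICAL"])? 1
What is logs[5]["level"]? "CRITICAL"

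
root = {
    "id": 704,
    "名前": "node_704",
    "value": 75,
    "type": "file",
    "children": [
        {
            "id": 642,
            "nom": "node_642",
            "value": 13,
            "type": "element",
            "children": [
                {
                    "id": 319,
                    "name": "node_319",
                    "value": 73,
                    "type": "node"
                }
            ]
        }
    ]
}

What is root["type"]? "file"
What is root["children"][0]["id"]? 642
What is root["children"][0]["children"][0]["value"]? 73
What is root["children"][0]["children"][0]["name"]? "node_319"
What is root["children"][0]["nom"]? "node_642"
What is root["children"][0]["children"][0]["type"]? "node"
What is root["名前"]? "node_704"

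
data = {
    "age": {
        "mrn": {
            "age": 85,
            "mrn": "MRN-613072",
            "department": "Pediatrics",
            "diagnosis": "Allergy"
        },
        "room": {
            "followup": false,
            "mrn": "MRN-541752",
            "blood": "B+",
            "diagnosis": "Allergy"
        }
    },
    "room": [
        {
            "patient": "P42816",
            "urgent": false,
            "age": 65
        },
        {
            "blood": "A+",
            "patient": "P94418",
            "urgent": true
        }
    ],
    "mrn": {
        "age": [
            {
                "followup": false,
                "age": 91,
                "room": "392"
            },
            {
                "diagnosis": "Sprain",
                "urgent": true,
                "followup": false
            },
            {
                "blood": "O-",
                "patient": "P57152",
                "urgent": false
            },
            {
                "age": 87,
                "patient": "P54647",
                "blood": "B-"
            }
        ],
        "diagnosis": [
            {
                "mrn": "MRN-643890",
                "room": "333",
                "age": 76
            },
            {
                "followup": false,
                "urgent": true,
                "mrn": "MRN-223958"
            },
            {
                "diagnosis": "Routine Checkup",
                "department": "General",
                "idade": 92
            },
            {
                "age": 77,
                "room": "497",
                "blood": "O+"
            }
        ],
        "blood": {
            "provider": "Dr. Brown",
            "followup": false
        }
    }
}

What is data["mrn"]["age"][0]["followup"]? False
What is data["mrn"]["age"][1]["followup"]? False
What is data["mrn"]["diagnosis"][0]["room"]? "333"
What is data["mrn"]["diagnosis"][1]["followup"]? False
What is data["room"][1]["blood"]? "A+"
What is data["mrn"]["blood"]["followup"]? False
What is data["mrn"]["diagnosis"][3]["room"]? "497"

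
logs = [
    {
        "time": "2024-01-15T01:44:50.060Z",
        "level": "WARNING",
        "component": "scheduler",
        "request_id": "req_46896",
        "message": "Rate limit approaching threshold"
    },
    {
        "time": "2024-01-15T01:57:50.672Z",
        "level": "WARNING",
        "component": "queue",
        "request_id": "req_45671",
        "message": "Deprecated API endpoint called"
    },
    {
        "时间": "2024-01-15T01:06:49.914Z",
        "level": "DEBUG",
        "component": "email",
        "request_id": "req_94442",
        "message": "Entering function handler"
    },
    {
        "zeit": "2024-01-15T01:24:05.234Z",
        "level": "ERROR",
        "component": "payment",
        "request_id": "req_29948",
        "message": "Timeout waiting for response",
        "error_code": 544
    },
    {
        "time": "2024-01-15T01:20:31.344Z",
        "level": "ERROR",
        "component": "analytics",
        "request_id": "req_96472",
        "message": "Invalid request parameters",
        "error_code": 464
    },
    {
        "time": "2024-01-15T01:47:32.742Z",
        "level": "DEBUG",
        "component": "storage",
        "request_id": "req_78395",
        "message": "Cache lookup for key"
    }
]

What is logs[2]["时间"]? "2024-01-15T01:06:49.914Z"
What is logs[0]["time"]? "2024-01-15T01:44:50.060Z"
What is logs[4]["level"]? "ERROR"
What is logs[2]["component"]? "email"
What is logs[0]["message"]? "Rate limit approaching threshold"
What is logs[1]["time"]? "2024-01-15T01:57:50.672Z"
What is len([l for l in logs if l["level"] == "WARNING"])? 2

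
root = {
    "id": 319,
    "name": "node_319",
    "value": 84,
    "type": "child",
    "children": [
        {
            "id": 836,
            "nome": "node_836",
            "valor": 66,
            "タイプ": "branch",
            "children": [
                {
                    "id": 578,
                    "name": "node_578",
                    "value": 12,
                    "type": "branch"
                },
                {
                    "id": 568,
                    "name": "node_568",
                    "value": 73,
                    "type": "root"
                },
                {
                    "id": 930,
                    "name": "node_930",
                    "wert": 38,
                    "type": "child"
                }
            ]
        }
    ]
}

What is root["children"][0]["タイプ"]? "branch"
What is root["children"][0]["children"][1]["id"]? 568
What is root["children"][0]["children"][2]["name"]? "node_930"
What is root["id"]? 319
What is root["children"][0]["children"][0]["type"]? "branch"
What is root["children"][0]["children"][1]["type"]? "root"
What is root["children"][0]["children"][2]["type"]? "child"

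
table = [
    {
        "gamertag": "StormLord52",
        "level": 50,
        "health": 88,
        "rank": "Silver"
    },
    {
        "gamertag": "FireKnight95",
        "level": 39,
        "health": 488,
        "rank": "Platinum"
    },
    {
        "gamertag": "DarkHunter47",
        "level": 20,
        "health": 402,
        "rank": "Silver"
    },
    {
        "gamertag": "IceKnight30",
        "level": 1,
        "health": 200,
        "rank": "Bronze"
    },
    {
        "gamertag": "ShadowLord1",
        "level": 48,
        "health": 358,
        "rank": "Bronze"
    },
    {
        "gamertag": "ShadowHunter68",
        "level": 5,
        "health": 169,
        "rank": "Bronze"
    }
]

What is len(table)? 6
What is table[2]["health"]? 402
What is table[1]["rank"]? "Platinum"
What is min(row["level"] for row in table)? 1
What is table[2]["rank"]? "Silver"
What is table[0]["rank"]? "Silver"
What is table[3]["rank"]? "Bronze"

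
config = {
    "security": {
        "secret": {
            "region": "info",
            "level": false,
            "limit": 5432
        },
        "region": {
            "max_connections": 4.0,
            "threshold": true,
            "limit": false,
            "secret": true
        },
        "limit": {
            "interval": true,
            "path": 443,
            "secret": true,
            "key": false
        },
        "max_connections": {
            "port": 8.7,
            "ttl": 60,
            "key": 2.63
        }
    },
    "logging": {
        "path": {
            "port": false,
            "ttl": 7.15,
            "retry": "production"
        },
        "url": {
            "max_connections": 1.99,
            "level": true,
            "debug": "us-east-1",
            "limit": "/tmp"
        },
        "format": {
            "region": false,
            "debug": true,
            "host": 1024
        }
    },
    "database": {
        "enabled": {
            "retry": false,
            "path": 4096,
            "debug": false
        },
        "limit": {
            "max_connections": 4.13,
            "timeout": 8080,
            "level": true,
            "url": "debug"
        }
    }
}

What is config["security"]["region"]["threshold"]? True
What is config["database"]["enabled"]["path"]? 4096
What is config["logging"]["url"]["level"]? True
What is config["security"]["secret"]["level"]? False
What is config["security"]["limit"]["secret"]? True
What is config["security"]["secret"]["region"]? "info"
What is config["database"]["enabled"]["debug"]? False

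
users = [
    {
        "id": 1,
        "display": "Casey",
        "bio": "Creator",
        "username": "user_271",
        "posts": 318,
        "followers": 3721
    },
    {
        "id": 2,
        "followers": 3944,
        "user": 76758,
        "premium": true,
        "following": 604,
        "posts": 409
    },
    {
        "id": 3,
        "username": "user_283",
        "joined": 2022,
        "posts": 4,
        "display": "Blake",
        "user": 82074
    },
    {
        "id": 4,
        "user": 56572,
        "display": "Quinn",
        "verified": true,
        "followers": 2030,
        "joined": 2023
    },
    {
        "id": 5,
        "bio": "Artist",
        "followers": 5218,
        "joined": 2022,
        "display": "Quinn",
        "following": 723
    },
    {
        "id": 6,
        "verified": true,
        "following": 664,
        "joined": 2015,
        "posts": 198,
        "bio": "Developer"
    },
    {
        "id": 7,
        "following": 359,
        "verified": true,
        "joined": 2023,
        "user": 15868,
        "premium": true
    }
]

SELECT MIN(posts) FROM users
4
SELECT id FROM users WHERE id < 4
[1, 2, 3]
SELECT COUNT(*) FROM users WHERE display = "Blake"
1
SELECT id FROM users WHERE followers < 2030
[]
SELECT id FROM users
[1, 2, 3, 4, 5, 6, 7]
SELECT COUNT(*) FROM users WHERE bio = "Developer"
1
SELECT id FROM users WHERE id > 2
[3, 4, 5, 6, 7]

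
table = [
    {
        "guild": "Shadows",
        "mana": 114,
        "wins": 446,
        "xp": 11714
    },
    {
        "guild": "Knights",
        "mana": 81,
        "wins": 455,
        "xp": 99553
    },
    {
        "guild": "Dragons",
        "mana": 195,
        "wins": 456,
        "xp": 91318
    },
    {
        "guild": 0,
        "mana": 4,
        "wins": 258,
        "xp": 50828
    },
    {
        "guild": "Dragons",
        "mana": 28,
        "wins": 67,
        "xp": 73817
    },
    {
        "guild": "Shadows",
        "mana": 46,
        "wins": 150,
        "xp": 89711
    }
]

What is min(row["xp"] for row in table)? 11714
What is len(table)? 6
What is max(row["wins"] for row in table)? 456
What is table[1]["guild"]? "Knights"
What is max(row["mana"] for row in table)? 195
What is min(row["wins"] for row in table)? 67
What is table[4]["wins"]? 67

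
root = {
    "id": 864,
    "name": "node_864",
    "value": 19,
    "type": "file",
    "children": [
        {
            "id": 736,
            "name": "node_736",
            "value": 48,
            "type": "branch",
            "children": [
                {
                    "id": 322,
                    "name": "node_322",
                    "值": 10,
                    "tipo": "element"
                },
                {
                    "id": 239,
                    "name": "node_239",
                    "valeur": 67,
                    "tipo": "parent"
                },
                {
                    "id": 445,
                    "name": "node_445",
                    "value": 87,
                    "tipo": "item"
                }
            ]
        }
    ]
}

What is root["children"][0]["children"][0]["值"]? 10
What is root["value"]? 19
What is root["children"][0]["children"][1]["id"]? 239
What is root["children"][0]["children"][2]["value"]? 87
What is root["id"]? 864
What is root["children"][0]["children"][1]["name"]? "node_239"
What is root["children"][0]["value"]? 48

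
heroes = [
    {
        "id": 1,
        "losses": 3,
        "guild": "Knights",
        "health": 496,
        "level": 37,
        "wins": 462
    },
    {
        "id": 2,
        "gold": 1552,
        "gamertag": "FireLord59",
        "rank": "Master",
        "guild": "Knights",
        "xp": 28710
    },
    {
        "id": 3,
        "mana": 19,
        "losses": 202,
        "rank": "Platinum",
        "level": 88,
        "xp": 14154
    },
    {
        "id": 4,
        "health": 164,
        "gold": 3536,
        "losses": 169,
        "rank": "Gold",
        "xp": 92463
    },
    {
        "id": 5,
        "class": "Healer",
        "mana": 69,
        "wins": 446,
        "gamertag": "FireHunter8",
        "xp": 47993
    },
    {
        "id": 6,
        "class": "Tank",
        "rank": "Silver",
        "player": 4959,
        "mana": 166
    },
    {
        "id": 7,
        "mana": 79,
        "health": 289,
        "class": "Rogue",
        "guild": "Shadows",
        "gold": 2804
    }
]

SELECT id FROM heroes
[1, 2, 3, 4, 5, 6, 7]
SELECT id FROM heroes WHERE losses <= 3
[1]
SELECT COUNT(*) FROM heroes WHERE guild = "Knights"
2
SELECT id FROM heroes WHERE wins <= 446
[5]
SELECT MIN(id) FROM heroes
1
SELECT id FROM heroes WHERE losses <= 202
[1, 3, 4]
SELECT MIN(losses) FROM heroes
3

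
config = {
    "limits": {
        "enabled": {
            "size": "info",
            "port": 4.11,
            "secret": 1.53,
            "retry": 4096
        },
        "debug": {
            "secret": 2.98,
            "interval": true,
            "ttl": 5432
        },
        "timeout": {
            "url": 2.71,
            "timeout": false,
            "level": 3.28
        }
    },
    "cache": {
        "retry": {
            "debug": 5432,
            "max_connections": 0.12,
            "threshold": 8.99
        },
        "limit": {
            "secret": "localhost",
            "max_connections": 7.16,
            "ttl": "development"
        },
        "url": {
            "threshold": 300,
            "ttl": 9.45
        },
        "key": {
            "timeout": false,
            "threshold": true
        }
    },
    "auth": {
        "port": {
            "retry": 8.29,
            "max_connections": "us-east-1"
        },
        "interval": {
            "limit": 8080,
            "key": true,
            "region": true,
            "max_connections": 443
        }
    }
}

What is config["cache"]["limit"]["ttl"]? "development"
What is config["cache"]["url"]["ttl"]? 9.45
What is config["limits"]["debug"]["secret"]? 2.98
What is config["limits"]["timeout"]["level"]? 3.28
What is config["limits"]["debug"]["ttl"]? 5432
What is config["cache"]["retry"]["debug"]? 5432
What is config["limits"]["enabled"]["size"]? "info"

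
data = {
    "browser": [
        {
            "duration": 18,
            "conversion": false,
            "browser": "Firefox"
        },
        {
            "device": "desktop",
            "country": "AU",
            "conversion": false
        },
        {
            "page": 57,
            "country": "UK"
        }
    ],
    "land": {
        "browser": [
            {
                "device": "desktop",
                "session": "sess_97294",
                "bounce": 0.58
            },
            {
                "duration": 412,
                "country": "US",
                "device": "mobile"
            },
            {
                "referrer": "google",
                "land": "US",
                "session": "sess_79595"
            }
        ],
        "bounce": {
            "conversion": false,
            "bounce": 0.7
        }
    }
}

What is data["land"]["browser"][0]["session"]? "sess_97294"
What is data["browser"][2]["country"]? "UK"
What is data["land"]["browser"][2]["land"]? "US"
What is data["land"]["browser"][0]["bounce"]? 0.58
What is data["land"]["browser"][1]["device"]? "mobile"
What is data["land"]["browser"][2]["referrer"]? "google"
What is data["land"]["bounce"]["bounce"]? 0.7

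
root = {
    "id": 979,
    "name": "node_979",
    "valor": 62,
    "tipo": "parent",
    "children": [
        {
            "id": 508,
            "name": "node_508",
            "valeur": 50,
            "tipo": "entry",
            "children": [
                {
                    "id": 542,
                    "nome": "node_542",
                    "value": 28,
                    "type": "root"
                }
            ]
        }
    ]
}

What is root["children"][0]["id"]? 508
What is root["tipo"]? "parent"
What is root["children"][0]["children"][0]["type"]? "root"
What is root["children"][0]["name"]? "node_508"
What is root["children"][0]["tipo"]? "entry"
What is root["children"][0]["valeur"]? 50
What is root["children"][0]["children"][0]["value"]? 28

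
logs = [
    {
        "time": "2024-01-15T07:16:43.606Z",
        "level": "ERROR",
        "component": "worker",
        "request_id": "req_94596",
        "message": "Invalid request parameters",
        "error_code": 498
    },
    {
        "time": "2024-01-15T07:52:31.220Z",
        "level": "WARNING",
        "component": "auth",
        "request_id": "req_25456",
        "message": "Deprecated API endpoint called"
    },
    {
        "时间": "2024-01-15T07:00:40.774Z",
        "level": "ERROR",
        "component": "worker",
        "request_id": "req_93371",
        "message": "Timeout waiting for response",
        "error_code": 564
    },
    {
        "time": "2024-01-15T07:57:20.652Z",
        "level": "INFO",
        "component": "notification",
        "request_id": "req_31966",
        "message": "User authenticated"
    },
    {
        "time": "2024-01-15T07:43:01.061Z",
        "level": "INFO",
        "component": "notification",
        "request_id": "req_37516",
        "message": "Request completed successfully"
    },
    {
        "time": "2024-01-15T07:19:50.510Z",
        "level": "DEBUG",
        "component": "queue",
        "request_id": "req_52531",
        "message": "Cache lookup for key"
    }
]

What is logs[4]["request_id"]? "req_37516"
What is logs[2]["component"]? "worker"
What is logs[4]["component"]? "notification"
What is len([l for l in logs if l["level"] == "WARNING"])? 1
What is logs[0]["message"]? "Invalid request parameters"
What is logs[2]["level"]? "ERROR"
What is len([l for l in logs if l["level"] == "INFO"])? 2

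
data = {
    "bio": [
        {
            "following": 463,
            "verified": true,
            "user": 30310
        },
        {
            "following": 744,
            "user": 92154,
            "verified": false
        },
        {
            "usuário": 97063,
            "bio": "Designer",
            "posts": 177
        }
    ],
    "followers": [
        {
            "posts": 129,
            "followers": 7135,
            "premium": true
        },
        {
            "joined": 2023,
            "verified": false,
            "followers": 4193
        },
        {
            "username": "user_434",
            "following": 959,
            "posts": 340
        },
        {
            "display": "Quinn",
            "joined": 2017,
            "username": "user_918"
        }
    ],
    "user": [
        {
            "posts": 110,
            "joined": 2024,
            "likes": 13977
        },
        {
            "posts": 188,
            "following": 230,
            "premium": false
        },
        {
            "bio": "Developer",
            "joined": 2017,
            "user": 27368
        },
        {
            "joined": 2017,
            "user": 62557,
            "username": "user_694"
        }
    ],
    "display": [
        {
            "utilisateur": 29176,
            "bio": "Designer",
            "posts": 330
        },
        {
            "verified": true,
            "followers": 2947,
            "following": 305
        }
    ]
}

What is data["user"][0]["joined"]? 2024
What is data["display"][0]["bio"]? "Designer"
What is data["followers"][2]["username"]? "user_434"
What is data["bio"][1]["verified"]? False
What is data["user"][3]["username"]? "user_694"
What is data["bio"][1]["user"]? 92154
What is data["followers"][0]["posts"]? 129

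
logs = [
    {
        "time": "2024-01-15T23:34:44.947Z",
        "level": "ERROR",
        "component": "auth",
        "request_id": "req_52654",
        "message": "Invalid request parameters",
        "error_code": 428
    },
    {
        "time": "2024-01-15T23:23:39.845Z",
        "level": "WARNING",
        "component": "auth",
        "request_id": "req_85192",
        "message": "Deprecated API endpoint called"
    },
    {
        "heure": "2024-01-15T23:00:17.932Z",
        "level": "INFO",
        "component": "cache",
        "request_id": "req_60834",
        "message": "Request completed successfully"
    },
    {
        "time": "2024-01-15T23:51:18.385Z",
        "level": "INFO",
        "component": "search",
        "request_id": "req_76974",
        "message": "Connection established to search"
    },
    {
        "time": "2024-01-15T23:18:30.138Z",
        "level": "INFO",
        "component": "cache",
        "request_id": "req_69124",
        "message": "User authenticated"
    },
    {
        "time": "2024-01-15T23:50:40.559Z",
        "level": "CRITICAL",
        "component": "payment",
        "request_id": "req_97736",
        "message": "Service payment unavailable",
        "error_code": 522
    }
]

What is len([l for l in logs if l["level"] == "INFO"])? 3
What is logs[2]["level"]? "INFO"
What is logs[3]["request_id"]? "req_76974"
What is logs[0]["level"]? "ERROR"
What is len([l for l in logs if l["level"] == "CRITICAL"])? 1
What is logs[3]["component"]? "search"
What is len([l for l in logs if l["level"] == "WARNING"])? 1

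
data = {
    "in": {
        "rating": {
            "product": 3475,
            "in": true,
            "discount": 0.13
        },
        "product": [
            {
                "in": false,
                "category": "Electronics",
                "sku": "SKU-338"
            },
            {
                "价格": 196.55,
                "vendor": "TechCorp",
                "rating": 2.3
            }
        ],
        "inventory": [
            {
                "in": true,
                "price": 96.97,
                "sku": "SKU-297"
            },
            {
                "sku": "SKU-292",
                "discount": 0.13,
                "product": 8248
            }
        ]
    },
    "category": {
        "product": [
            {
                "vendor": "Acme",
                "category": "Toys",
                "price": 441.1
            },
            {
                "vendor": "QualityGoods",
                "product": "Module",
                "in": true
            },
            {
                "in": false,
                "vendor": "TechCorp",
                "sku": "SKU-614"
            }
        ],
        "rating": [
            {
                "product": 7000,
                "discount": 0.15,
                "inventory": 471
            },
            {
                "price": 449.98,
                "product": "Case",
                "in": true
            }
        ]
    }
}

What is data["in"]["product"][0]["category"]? "Electronics"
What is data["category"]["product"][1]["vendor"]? "QualityGoods"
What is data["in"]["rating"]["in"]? True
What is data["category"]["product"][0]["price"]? 441.1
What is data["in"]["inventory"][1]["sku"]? "SKU-292"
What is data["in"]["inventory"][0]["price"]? 96.97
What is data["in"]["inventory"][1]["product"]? 8248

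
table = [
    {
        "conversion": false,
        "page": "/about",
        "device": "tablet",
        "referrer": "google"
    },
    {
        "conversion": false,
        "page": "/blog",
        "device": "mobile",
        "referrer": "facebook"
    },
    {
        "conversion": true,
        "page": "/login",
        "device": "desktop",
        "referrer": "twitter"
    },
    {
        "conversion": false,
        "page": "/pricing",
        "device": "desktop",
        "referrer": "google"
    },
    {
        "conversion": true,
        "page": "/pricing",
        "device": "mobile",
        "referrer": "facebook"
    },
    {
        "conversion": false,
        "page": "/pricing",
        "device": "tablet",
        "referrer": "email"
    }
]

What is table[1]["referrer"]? "facebook"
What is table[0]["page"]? "/about"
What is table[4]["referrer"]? "facebook"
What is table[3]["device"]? "desktop"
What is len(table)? 6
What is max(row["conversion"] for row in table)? True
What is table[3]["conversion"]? False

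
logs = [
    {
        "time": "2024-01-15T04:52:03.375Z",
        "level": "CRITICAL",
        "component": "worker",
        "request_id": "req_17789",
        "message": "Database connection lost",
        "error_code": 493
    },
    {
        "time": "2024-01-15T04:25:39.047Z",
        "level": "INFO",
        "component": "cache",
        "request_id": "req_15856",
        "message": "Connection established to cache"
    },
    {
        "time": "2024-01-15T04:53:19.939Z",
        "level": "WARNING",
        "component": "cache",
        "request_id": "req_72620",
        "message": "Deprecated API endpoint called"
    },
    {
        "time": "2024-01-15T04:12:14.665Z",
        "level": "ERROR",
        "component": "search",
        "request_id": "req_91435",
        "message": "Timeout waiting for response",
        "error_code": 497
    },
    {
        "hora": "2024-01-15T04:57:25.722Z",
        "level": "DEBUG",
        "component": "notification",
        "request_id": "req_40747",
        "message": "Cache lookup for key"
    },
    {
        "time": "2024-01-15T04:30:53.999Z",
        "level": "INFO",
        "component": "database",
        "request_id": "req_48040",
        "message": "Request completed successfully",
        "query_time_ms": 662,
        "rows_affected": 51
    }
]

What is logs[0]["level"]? "CRITICAL"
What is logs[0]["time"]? "2024-01-15T04:52:03.375Z"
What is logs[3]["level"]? "ERROR"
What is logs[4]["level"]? "DEBUG"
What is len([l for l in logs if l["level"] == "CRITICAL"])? 1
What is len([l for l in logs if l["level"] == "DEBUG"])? 1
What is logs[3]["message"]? "Timeout waiting for response"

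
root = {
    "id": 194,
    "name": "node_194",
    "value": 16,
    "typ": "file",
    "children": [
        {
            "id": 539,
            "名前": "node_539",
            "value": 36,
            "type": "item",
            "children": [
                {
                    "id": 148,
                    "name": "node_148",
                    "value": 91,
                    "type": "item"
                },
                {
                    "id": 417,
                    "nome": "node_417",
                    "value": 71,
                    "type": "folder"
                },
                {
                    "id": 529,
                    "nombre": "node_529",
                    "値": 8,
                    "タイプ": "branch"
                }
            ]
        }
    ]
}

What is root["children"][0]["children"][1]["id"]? 417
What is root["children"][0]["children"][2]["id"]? 529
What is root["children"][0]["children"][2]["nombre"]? "node_529"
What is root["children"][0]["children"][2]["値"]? 8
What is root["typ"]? "file"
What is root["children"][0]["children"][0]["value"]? 91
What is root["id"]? 194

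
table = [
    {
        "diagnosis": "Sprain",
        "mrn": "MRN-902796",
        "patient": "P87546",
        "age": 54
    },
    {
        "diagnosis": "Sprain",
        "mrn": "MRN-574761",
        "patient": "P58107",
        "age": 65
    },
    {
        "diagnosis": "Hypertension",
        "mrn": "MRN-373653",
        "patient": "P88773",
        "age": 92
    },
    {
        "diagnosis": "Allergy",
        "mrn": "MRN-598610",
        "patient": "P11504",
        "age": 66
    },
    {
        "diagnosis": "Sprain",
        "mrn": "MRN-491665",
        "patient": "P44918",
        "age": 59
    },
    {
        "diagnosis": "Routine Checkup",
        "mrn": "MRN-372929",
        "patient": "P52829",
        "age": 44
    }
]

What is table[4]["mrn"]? "MRN-491665"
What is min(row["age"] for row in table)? 44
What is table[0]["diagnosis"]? "Sprain"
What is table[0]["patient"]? "P87546"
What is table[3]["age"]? 66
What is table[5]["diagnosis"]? "Routine Checkup"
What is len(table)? 6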